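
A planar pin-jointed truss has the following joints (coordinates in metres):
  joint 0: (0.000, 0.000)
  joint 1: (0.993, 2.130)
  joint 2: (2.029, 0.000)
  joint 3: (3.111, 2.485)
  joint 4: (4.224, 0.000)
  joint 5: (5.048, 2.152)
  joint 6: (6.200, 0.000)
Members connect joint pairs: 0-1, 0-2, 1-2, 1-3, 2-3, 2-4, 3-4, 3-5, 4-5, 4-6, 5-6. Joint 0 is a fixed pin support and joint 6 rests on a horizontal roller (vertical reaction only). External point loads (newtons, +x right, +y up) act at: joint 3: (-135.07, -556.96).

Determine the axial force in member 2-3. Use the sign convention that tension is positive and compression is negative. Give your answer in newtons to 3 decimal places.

N=7 nodes, M=11 members, R=3 reactions → 2N=14, M+R=14
member 0 (0-1): L=2.3501, (cx,cy)=(0.4225,0.9063)
member 1 (0-2): L=2.0290, (cx,cy)=(1.0000,0.0000)
member 2 (1-2): L=2.3686, (cx,cy)=(0.4374,-0.8993)
member 3 (1-3): L=2.1475, (cx,cy)=(0.9862,0.1653)
member 4 (2-3): L=2.7103, (cx,cy)=(0.3992,0.9169)
member 5 (2-4): L=2.1950, (cx,cy)=(1.0000,0.0000)
member 6 (3-4): L=2.7229, (cx,cy)=(0.4088,-0.9126)
member 7 (3-5): L=1.9654, (cx,cy)=(0.9855,-0.1694)
member 8 (4-5): L=2.3044, (cx,cy)=(0.3576,0.9339)
member 9 (4-6): L=1.9760, (cx,cy)=(1.0000,0.0000)
member 10 (5-6): L=2.4409, (cx,cy)=(0.4719,-0.8816)
solve A·x = −loads:
  F[0-1] = -365.8964 N (compression)
  F[0-2] = +19.5344 N (tension)
  F[1-2] = +314.3336 N (tension)
  F[1-3] = -296.1659 N (compression)
  F[2-3] = -308.3038 N (compression)
  F[2-4] = +280.0999 N (tension)
  F[3-4] = -210.3326 N (compression)
  F[3-5] = -196.9719 N (compression)
  F[4-5] = +205.5489 N (tension)
  F[4-6] = +120.6234 N (tension)
  F[5-6] = -255.5859 N (compression)
  Rx@0 = +135.0700 N
  Ry@0 = +331.6288 N
  Ry@6 = +225.3312 N

-308.304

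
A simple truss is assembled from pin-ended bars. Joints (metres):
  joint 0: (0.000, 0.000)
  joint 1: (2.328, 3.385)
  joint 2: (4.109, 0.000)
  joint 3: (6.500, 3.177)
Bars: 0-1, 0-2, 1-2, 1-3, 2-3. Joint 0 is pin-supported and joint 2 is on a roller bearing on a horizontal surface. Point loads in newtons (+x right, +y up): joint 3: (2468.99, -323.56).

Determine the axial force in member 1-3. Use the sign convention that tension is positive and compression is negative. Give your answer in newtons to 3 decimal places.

2617.651

N=4 nodes, M=5 members, R=3 reactions → 2N=8, M+R=8
member 0 (0-1): L=4.1083, (cx,cy)=(0.5667,0.8239)
member 1 (0-2): L=4.1090, (cx,cy)=(1.0000,0.0000)
member 2 (1-2): L=3.8249, (cx,cy)=(0.4656,-0.8850)
member 3 (1-3): L=4.1772, (cx,cy)=(0.9988,-0.0498)
member 4 (2-3): L=3.9762, (cx,cy)=(0.6013,0.7990)
solve A·x = −loads:
  F[0-1] = +2545.3659 N (tension)
  F[0-2] = +1026.6251 N (tension)
  F[1-2] = -2517.1143 N (compression)
  F[1-3] = +2617.6508 N (tension)
  F[2-3] = -241.8211 N (compression)
  Rx@0 = -2468.9900 N
  Ry@0 = -2097.2531 N
  Ry@2 = +2420.8131 N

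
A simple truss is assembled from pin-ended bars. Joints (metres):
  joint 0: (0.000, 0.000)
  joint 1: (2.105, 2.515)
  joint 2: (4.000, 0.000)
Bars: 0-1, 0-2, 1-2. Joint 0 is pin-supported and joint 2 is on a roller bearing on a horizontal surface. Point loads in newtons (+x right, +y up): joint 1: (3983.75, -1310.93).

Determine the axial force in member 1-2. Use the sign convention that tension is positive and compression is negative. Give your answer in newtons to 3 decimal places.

-4000.003

N=3 nodes, M=3 members, R=3 reactions → 2N=6, M+R=6
member 0 (0-1): L=3.2797, (cx,cy)=(0.6418,0.7668)
member 1 (0-2): L=4.0000, (cx,cy)=(1.0000,0.0000)
member 2 (1-2): L=3.1490, (cx,cy)=(0.6018,-0.7987)
solve A·x = −loads:
  F[0-1] = +2456.4676 N (tension)
  F[0-2] = +2407.1094 N (tension)
  F[1-2] = -4000.0033 N (compression)
  Rx@0 = -3983.7500 N
  Ry@0 = -1883.7297 N
  Ry@2 = +3194.6597 N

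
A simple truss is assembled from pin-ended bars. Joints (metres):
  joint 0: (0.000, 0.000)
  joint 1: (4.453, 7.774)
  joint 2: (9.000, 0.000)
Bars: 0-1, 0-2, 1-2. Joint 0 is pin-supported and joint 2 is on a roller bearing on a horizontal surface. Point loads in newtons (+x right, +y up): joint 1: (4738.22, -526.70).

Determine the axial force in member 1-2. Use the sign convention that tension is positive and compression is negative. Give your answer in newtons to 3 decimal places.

-5043.347

N=3 nodes, M=3 members, R=3 reactions → 2N=6, M+R=6
member 0 (0-1): L=8.9590, (cx,cy)=(0.4970,0.8677)
member 1 (0-2): L=9.0000, (cx,cy)=(1.0000,0.0000)
member 2 (1-2): L=9.0061, (cx,cy)=(0.5049,-0.8632)
solve A·x = −loads:
  F[0-1] = +4409.9888 N (tension)
  F[0-2] = +2546.2782 N (tension)
  F[1-2] = -5043.3472 N (compression)
  Rx@0 = -4738.2200 N
  Ry@0 = -3826.6686 N
  Ry@2 = +4353.3686 N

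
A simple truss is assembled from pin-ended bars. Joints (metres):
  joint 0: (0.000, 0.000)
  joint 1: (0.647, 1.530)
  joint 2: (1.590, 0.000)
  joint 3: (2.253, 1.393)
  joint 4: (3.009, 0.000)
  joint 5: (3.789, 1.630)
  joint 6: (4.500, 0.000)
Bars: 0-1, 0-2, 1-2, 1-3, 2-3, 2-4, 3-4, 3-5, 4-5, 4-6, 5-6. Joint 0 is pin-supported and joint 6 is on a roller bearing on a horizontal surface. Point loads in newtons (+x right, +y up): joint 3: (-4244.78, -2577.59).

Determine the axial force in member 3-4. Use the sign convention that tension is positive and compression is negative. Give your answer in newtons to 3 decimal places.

30.789

N=7 nodes, M=11 members, R=3 reactions → 2N=14, M+R=14
member 0 (0-1): L=1.6612, (cx,cy)=(0.3895,0.9210)
member 1 (0-2): L=1.5900, (cx,cy)=(1.0000,0.0000)
member 2 (1-2): L=1.7973, (cx,cy)=(0.5247,-0.8513)
member 3 (1-3): L=1.6118, (cx,cy)=(0.9964,-0.0850)
member 4 (2-3): L=1.5427, (cx,cy)=(0.4298,0.9029)
member 5 (2-4): L=1.4190, (cx,cy)=(1.0000,0.0000)
member 6 (3-4): L=1.5849, (cx,cy)=(0.4770,-0.8789)
member 7 (3-5): L=1.5542, (cx,cy)=(0.9883,0.1525)
member 8 (4-5): L=1.8070, (cx,cy)=(0.4317,0.9020)
member 9 (4-6): L=1.4910, (cx,cy)=(1.0000,0.0000)
member 10 (5-6): L=1.7783, (cx,cy)=(0.3998,-0.9166)
solve A·x = −loads:
  F[0-1] = -2824.0789 N (compression)
  F[0-2] = -3144.8496 N (compression)
  F[1-2] = +3341.3256 N (tension)
  F[1-3] = -2863.4430 N (compression)
  F[2-3] = -3150.1987 N (compression)
  F[2-4] = -37.8777 N (compression)
  F[3-4] = +30.7886 N (tension)
  F[3-5] = +23.4662 N (tension)
  F[4-5] = -29.9989 N (compression)
  F[4-6] = -10.2427 N (compression)
  F[5-6] = +25.6185 N (tension)
  Rx@0 = +4244.7800 N
  Ry@0 = +2601.0718 N
  Ry@6 = -23.4818 N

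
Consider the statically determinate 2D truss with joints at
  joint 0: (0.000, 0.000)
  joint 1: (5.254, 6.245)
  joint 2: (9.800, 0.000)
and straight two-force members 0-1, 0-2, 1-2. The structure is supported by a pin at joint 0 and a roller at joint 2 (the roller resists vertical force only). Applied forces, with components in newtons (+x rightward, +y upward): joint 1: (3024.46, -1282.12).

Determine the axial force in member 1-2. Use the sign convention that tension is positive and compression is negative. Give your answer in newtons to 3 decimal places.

-3234.094

N=3 nodes, M=3 members, R=3 reactions → 2N=6, M+R=6
member 0 (0-1): L=8.1612, (cx,cy)=(0.6438,0.7652)
member 1 (0-2): L=9.8000, (cx,cy)=(1.0000,0.0000)
member 2 (1-2): L=7.7244, (cx,cy)=(0.5885,-0.8085)
solve A·x = −loads:
  F[0-1] = +1741.4505 N (tension)
  F[0-2] = +1903.3472 N (tension)
  F[1-2] = -3234.0935 N (compression)
  Rx@0 = -3024.4600 N
  Ry@0 = -1332.5750 N
  Ry@2 = +2614.6950 N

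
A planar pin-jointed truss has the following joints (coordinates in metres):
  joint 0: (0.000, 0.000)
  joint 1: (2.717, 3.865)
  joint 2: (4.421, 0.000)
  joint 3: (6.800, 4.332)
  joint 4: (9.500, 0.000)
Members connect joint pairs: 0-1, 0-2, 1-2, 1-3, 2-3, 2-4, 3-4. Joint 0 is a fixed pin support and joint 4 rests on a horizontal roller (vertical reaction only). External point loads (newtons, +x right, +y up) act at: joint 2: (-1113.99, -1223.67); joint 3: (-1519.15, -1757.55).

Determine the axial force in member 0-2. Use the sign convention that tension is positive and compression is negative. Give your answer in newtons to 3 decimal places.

N=5 nodes, M=7 members, R=3 reactions → 2N=10, M+R=10
member 0 (0-1): L=4.7244, (cx,cy)=(0.5751,0.8181)
member 1 (0-2): L=4.4210, (cx,cy)=(1.0000,0.0000)
member 2 (1-2): L=4.2240, (cx,cy)=(0.4034,-0.9150)
member 3 (1-3): L=4.1096, (cx,cy)=(0.9935,0.1136)
member 4 (2-3): L=4.9423, (cx,cy)=(0.4814,0.8765)
member 5 (2-4): L=5.0790, (cx,cy)=(1.0000,0.0000)
member 6 (3-4): L=5.1045, (cx,cy)=(0.5289,-0.8487)
solve A·x = −loads:
  F[0-1] = -2257.0458 N (compression)
  F[0-2] = -1335.1245 N (compression)
  F[1-2] = +1766.6134 N (tension)
  F[1-3] = -2023.7993 N (compression)
  F[2-3] = -448.1491 N (compression)
  F[2-4] = +707.2609 N (tension)
  F[3-4] = -1337.1238 N (compression)
  Rx@0 = +2633.1400 N
  Ry@0 = +1846.4592 N
  Ry@4 = +1134.7608 N

-1335.125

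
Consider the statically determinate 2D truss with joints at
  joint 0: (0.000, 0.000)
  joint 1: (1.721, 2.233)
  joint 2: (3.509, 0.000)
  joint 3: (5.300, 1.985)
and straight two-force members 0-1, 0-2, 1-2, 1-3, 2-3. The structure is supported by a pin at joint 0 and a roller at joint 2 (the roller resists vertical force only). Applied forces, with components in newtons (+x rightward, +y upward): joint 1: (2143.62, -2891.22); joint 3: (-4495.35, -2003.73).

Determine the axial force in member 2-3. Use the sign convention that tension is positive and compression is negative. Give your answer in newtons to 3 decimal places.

N=4 nodes, M=5 members, R=3 reactions → 2N=8, M+R=8
member 0 (0-1): L=2.8192, (cx,cy)=(0.6104,0.7921)
member 1 (0-2): L=3.5090, (cx,cy)=(1.0000,0.0000)
member 2 (1-2): L=2.8606, (cx,cy)=(0.6250,-0.7806)
member 3 (1-3): L=3.5876, (cx,cy)=(0.9976,-0.0691)
member 4 (2-3): L=2.6736, (cx,cy)=(0.6699,0.7425)
solve A·x = −loads:
  F[0-1] = -2057.1123 N (compression)
  F[0-2] = -1095.9708 N (compression)
  F[1-2] = -1392.0217 N (compression)
  F[1-3] = -2535.3805 N (compression)
  F[2-3] = -2934.8436 N (compression)
  Rx@0 = +2351.7300 N
  Ry@0 = +1629.3494 N
  Ry@2 = +3265.6006 N

-2934.844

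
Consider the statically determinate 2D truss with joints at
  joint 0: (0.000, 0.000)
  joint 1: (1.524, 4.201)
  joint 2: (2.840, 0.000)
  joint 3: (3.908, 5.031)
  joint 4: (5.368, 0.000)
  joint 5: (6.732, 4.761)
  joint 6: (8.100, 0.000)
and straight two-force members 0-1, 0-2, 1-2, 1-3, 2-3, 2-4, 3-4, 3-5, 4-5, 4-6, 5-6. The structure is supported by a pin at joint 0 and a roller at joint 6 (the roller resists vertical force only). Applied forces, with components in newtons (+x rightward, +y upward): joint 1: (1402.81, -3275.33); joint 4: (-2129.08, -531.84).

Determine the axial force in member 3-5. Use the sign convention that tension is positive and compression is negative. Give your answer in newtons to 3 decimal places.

N=7 nodes, M=11 members, R=3 reactions → 2N=14, M+R=14
member 0 (0-1): L=4.4689, (cx,cy)=(0.3410,0.9401)
member 1 (0-2): L=2.8400, (cx,cy)=(1.0000,0.0000)
member 2 (1-2): L=4.4023, (cx,cy)=(0.2989,-0.9543)
member 3 (1-3): L=2.5244, (cx,cy)=(0.9444,0.3288)
member 4 (2-3): L=5.1431, (cx,cy)=(0.2077,0.9782)
member 5 (2-4): L=2.5280, (cx,cy)=(1.0000,0.0000)
member 6 (3-4): L=5.2386, (cx,cy)=(0.2787,-0.9604)
member 7 (3-5): L=2.8369, (cx,cy)=(0.9955,-0.0952)
member 8 (4-5): L=4.9525, (cx,cy)=(0.2754,0.9613)
member 9 (4-6): L=2.7320, (cx,cy)=(1.0000,0.0000)
member 10 (5-6): L=4.9536, (cx,cy)=(0.2762,-0.9611)
solve A·x = −loads:
  F[0-1] = -2245.5163 N (compression)
  F[0-2] = +39.5056 N (tension)
  F[1-2] = -1813.6030 N (compression)
  F[1-3] = -1722.1898 N (compression)
  F[2-3] = +1769.2397 N (tension)
  F[2-4] = -870.0370 N (compression)
  F[3-4] = -1118.1446 N (compression)
  F[3-5] = -951.7339 N (compression)
  F[4-5] = +1670.2780 N (tension)
  F[4-6] = +487.3948 N (tension)
  F[5-6] = -1764.8965 N (compression)
  Rx@0 = +726.2700 N
  Ry@0 = +2110.9077 N
  Ry@6 = +1696.2623 N

-951.734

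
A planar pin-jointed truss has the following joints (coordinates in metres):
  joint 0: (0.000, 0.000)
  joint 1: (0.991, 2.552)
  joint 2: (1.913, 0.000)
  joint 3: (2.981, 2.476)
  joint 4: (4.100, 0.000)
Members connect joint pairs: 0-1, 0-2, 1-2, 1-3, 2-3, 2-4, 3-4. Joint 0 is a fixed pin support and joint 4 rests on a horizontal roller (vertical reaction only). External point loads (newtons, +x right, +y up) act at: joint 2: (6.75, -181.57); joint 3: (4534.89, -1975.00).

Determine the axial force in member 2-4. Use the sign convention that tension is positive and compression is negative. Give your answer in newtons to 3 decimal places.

1924.951

N=5 nodes, M=7 members, R=3 reactions → 2N=10, M+R=10
member 0 (0-1): L=2.7377, (cx,cy)=(0.3620,0.9322)
member 1 (0-2): L=1.9130, (cx,cy)=(1.0000,0.0000)
member 2 (1-2): L=2.7134, (cx,cy)=(0.3398,-0.9405)
member 3 (1-3): L=1.9915, (cx,cy)=(0.9993,-0.0382)
member 4 (2-3): L=2.6965, (cx,cy)=(0.3961,0.9182)
member 5 (2-4): L=2.1870, (cx,cy)=(1.0000,0.0000)
member 6 (3-4): L=2.7171, (cx,cy)=(0.4118,-0.9113)
solve A·x = −loads:
  F[0-1] = +2255.7256 N (tension)
  F[0-2] = +3725.0946 N (tension)
  F[1-2] = -2300.6754 N (compression)
  F[1-3] = +1599.4556 N (tension)
  F[2-3] = +2554.2400 N (tension)
  F[2-4] = +1924.9505 N (tension)
  F[3-4] = -4674.1019 N (compression)
  Rx@0 = -4541.6400 N
  Ry@0 = -2102.7485 N
  Ry@4 = +4259.3185 N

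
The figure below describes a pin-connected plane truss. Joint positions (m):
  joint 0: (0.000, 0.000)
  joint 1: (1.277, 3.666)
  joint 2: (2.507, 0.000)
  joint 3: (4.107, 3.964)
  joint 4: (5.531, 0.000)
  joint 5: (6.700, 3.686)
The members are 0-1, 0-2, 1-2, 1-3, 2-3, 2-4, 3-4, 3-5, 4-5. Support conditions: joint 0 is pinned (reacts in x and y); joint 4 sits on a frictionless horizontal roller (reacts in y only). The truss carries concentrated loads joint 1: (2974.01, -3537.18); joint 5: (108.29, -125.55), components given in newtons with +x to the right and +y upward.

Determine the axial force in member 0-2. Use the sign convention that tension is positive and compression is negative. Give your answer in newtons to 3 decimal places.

N=6 nodes, M=9 members, R=3 reactions → 2N=12, M+R=12
member 0 (0-1): L=3.8820, (cx,cy)=(0.3290,0.9443)
member 1 (0-2): L=2.5070, (cx,cy)=(1.0000,0.0000)
member 2 (1-2): L=3.8668, (cx,cy)=(0.3181,-0.9481)
member 3 (1-3): L=2.8456, (cx,cy)=(0.9945,0.1047)
member 4 (2-3): L=4.2747, (cx,cy)=(0.3743,0.9273)
member 5 (2-4): L=3.0240, (cx,cy)=(1.0000,0.0000)
member 6 (3-4): L=4.2120, (cx,cy)=(0.3381,-0.9411)
member 7 (3-5): L=2.6079, (cx,cy)=(0.9943,-0.1066)
member 8 (4-5): L=3.8669, (cx,cy)=(0.3023,0.9532)
solve A·x = −loads:
  F[0-1] = -688.9510 N (compression)
  F[0-2] = +3308.9306 N (tension)
  F[1-2] = -3284.1739 N (compression)
  F[1-3] = -2167.9005 N (compression)
  F[2-3] = +3357.6632 N (tension)
  F[2-4] = +1007.5211 N (tension)
  F[3-4] = -3083.4924 N (compression)
  F[3-5] = +144.0582 N (tension)
  F[4-5] = -115.6022 N (compression)
  Rx@0 = -3082.3000 N
  Ry@0 = +650.6090 N
  Ry@4 = +3012.1210 N

3308.931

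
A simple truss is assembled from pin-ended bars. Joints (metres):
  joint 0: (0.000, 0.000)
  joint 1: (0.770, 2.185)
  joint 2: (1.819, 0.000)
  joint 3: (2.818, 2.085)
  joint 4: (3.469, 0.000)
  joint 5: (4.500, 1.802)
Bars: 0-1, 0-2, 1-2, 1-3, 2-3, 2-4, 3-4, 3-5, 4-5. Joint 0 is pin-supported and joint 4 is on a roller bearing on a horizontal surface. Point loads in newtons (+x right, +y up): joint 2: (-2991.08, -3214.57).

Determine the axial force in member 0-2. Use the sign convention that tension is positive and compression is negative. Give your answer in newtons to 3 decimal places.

N=6 nodes, M=9 members, R=3 reactions → 2N=12, M+R=12
member 0 (0-1): L=2.3167, (cx,cy)=(0.3324,0.9431)
member 1 (0-2): L=1.8190, (cx,cy)=(1.0000,0.0000)
member 2 (1-2): L=2.4238, (cx,cy)=(0.4328,-0.9015)
member 3 (1-3): L=2.0504, (cx,cy)=(0.9988,-0.0488)
member 4 (2-3): L=2.3120, (cx,cy)=(0.4321,0.9018)
member 5 (2-4): L=1.6500, (cx,cy)=(1.0000,0.0000)
member 6 (3-4): L=2.1843, (cx,cy)=(0.2980,-0.9546)
member 7 (3-5): L=1.7056, (cx,cy)=(0.9861,-0.1659)
member 8 (4-5): L=2.0761, (cx,cy)=(0.4966,0.8680)
solve A·x = −loads:
  F[0-1] = -1621.1453 N (compression)
  F[0-2] = -2452.2623 N (compression)
  F[1-2] = +1766.6583 N (tension)
  F[1-3] = -1304.9769 N (compression)
  F[2-3] = +1798.5096 N (tension)
  F[2-4] = +526.2913 N (tension)
  F[3-4] = -1765.8391 N (compression)
  F[3-5] = -0.0000 N (compression)
  F[4-5] = +0.0000 N (tension)
  Rx@0 = +2991.0800 N
  Ry@0 = +1528.9826 N
  Ry@4 = +1685.5874 N

-2452.262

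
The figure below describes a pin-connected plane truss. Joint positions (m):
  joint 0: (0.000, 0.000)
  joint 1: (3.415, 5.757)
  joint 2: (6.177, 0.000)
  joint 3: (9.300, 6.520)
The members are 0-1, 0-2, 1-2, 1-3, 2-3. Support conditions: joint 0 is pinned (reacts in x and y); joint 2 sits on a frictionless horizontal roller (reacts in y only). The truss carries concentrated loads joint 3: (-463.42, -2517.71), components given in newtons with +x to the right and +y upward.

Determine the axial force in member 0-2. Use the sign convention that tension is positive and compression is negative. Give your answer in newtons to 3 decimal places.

-928.342

N=4 nodes, M=5 members, R=3 reactions → 2N=8, M+R=8
member 0 (0-1): L=6.6937, (cx,cy)=(0.5102,0.8601)
member 1 (0-2): L=6.1770, (cx,cy)=(1.0000,0.0000)
member 2 (1-2): L=6.3853, (cx,cy)=(0.4326,-0.9016)
member 3 (1-3): L=5.9343, (cx,cy)=(0.9917,0.1286)
member 4 (2-3): L=7.2294, (cx,cy)=(0.4320,0.9019)
solve A·x = −loads:
  F[0-1] = +911.2837 N (tension)
  F[0-2] = -928.3416 N (compression)
  F[1-2] = -755.4507 N (compression)
  F[1-3] = +798.3242 N (tension)
  F[2-3] = -2905.4399 N (compression)
  Rx@0 = +463.4200 N
  Ry@0 = -783.7640 N
  Ry@2 = +3301.4740 N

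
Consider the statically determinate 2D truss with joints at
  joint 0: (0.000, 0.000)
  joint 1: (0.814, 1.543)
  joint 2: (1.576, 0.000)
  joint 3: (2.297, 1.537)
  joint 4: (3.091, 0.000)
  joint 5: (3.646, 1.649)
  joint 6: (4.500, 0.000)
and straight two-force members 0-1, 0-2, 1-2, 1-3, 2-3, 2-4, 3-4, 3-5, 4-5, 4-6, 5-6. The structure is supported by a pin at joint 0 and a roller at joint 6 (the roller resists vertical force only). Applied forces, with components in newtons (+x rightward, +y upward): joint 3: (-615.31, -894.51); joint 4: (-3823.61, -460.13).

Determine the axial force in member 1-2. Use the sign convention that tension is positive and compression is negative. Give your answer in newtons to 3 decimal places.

N=7 nodes, M=11 members, R=3 reactions → 2N=14, M+R=14
member 0 (0-1): L=1.7445, (cx,cy)=(0.4666,0.8845)
member 1 (0-2): L=1.5760, (cx,cy)=(1.0000,0.0000)
member 2 (1-2): L=1.7209, (cx,cy)=(0.4428,-0.8966)
member 3 (1-3): L=1.4830, (cx,cy)=(1.0000,-0.0040)
member 4 (2-3): L=1.6977, (cx,cy)=(0.4247,0.9053)
member 5 (2-4): L=1.5150, (cx,cy)=(1.0000,0.0000)
member 6 (3-4): L=1.7300, (cx,cy)=(0.4590,-0.8885)
member 7 (3-5): L=1.3536, (cx,cy)=(0.9966,0.0827)
member 8 (4-5): L=1.7399, (cx,cy)=(0.3190,0.9478)
member 9 (4-6): L=1.4090, (cx,cy)=(1.0000,0.0000)
member 10 (5-6): L=1.8570, (cx,cy)=(0.4599,-0.8880)
solve A·x = −loads:
  F[0-1] = -895.6172 N (compression)
  F[0-2] = -4021.0280 N (compression)
  F[1-2] = +887.1348 N (tension)
  F[1-3] = -810.7147 N (compression)
  F[2-3] = -878.5958 N (compression)
  F[2-4] = -3255.0807 N (compression)
  F[3-4] = -161.4200 N (compression)
  F[3-5] = -496.1440 N (compression)
  F[4-5] = +636.8114 N (tension)
  F[4-6] = +291.3094 N (tension)
  F[5-6] = -633.4508 N (compression)
  Rx@0 = +4438.9200 N
  Ry@0 = +792.1467 N
  Ry@6 = +562.4933 N

887.135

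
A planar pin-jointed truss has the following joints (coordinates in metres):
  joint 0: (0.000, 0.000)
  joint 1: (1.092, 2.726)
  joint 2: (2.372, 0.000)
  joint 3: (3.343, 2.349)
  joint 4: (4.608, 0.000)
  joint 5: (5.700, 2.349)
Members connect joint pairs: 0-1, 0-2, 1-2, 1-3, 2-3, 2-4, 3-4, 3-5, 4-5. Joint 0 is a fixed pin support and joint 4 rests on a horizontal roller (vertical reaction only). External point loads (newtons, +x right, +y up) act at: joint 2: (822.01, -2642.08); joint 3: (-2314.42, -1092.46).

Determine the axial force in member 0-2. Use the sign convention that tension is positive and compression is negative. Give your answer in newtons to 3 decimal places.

-386.082

N=6 nodes, M=9 members, R=3 reactions → 2N=12, M+R=12
member 0 (0-1): L=2.9366, (cx,cy)=(0.3719,0.9283)
member 1 (0-2): L=2.3720, (cx,cy)=(1.0000,0.0000)
member 2 (1-2): L=3.0116, (cx,cy)=(0.4250,-0.9052)
member 3 (1-3): L=2.2824, (cx,cy)=(0.9863,-0.1652)
member 4 (2-3): L=2.5418, (cx,cy)=(0.3820,0.9242)
member 5 (2-4): L=2.2360, (cx,cy)=(1.0000,0.0000)
member 6 (3-4): L=2.6680, (cx,cy)=(0.4741,-0.8804)
member 7 (3-5): L=2.3570, (cx,cy)=(1.0000,0.0000)
member 8 (4-5): L=2.5904, (cx,cy)=(0.4216,0.9068)
solve A·x = −loads:
  F[0-1] = -2975.1172 N (compression)
  F[0-2] = -386.0819 N (compression)
  F[1-2] = +3533.6615 N (tension)
  F[1-3] = -2644.5652 N (compression)
  F[2-3] = -602.1909 N (compression)
  F[2-4] = +523.8642 N (tension)
  F[3-4] = -1104.8619 N (compression)
  F[3-5] = -0.0000 N (compression)
  F[4-5] = +0.0000 N (tension)
  Rx@0 = +1492.4100 N
  Ry@0 = +2761.7677 N
  Ry@4 = +972.7723 N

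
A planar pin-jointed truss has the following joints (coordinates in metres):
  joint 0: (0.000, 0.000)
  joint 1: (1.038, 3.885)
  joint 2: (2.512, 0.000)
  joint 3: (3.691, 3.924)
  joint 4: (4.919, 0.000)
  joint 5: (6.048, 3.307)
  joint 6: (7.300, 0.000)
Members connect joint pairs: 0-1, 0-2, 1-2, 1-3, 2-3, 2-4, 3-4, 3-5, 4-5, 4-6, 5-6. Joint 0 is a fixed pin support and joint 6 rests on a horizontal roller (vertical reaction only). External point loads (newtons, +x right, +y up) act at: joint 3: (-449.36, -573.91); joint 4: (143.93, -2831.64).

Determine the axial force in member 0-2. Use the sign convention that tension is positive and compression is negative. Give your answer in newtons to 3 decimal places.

N=7 nodes, M=11 members, R=3 reactions → 2N=14, M+R=14
member 0 (0-1): L=4.0213, (cx,cy)=(0.2581,0.9661)
member 1 (0-2): L=2.5120, (cx,cy)=(1.0000,0.0000)
member 2 (1-2): L=4.1552, (cx,cy)=(0.3547,-0.9350)
member 3 (1-3): L=2.6533, (cx,cy)=(0.9999,0.0147)
member 4 (2-3): L=4.0973, (cx,cy)=(0.2878,0.9577)
member 5 (2-4): L=2.4070, (cx,cy)=(1.0000,0.0000)
member 6 (3-4): L=4.1117, (cx,cy)=(0.2987,-0.9544)
member 7 (3-5): L=2.4364, (cx,cy)=(0.9674,-0.2532)
member 8 (4-5): L=3.4944, (cx,cy)=(0.3231,0.9464)
member 9 (4-6): L=2.3810, (cx,cy)=(1.0000,0.0000)
member 10 (5-6): L=3.5361, (cx,cy)=(0.3541,-0.9352)
solve A·x = −loads:
  F[0-1] = -1499.6809 N (compression)
  F[0-2] = +81.6781 N (tension)
  F[1-2] = +1534.9875 N (tension)
  F[1-3] = -931.7210 N (compression)
  F[2-3] = -1498.5435 N (compression)
  F[2-4] = +1057.3976 N (tension)
  F[3-4] = +1271.5125 N (tension)
  F[3-5] = -1336.7961 N (compression)
  F[4-5] = +1709.8624 N (tension)
  F[4-6] = +740.7857 N (tension)
  F[5-6] = -2092.2252 N (compression)
  Rx@0 = +305.4300 N
  Ry@0 = +1448.8582 N
  Ry@6 = +1956.6918 N

81.678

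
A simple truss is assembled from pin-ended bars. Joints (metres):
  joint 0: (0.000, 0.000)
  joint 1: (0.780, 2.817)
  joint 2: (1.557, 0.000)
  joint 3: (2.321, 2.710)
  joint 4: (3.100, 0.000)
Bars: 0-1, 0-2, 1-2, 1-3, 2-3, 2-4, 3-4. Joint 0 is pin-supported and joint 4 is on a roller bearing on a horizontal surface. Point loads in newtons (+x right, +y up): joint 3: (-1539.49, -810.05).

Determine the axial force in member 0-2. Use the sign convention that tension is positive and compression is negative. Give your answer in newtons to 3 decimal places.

-1110.484

N=5 nodes, M=7 members, R=3 reactions → 2N=10, M+R=10
member 0 (0-1): L=2.9230, (cx,cy)=(0.2668,0.9637)
member 1 (0-2): L=1.5570, (cx,cy)=(1.0000,0.0000)
member 2 (1-2): L=2.9222, (cx,cy)=(0.2659,-0.9640)
member 3 (1-3): L=1.5447, (cx,cy)=(0.9976,-0.0693)
member 4 (2-3): L=2.8156, (cx,cy)=(0.2713,0.9625)
member 5 (2-4): L=1.5430, (cx,cy)=(1.0000,0.0000)
member 6 (3-4): L=2.8197, (cx,cy)=(0.2763,-0.9611)
solve A·x = −loads:
  F[0-1] = -1607.6669 N (compression)
  F[0-2] = -1110.4845 N (compression)
  F[1-2] = +1670.1141 N (tension)
  F[1-3] = -875.1845 N (compression)
  F[2-3] = -1672.7494 N (compression)
  F[2-4] = -212.5204 N (compression)
  F[3-4] = +769.2587 N (tension)
  Rx@0 = +1539.4900 N
  Ry@0 = +1549.3700 N
  Ry@4 = -739.3200 N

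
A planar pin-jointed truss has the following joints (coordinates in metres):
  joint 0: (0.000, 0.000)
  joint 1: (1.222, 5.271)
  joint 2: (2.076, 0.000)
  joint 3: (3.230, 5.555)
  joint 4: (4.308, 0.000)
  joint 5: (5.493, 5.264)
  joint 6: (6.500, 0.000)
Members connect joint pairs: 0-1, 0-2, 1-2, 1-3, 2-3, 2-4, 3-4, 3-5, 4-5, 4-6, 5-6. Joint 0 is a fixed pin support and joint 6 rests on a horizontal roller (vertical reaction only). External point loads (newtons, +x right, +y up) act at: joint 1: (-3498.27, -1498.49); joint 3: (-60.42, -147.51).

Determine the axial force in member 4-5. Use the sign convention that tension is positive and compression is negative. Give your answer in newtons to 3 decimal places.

-2461.705

N=7 nodes, M=11 members, R=3 reactions → 2N=14, M+R=14
member 0 (0-1): L=5.4108, (cx,cy)=(0.2258,0.9742)
member 1 (0-2): L=2.0760, (cx,cy)=(1.0000,0.0000)
member 2 (1-2): L=5.3397, (cx,cy)=(0.1599,-0.9871)
member 3 (1-3): L=2.0280, (cx,cy)=(0.9901,0.1400)
member 4 (2-3): L=5.6736, (cx,cy)=(0.2034,0.9791)
member 5 (2-4): L=2.2320, (cx,cy)=(1.0000,0.0000)
member 6 (3-4): L=5.6586, (cx,cy)=(0.1905,-0.9817)
member 7 (3-5): L=2.2816, (cx,cy)=(0.9918,-0.1275)
member 8 (4-5): L=5.3957, (cx,cy)=(0.2196,0.9756)
member 9 (4-6): L=2.1920, (cx,cy)=(1.0000,0.0000)
member 10 (5-6): L=5.3595, (cx,cy)=(0.1879,-0.9822)
solve A·x = −loads:
  F[0-1] = -4290.2935 N (compression)
  F[0-2] = -2589.7498 N (compression)
  F[1-2] = +3009.3556 N (tension)
  F[1-3] = +2068.4170 N (tension)
  F[2-3] = -3034.0420 N (compression)
  F[2-4] = -1491.3357 N (compression)
  F[3-4] = +2446.4083 N (tension)
  F[3-5] = +1033.7237 N (tension)
  F[4-5] = -2461.7054 N (compression)
  F[4-6] = -484.6468 N (compression)
  F[5-6] = +2579.3863 N (tension)
  Rx@0 = +3558.6900 N
  Ry@0 = +4179.4465 N
  Ry@6 = -2533.4465 N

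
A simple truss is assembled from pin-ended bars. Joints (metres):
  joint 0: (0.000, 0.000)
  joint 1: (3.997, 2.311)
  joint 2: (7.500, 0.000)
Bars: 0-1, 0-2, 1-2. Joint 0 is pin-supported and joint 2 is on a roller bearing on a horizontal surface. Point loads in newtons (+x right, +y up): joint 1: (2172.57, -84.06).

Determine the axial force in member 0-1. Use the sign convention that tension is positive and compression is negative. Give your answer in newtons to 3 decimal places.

1258.997

N=3 nodes, M=3 members, R=3 reactions → 2N=6, M+R=6
member 0 (0-1): L=4.6170, (cx,cy)=(0.8657,0.5005)
member 1 (0-2): L=7.5000, (cx,cy)=(1.0000,0.0000)
member 2 (1-2): L=4.1966, (cx,cy)=(0.8347,-0.5507)
solve A·x = −loads:
  F[0-1] = +1258.9970 N (tension)
  F[0-2] = +1082.6401 N (tension)
  F[1-2] = -1297.0150 N (compression)
  Rx@0 = -2172.5700 N
  Ry@0 = -630.1796 N
  Ry@2 = +714.2396 N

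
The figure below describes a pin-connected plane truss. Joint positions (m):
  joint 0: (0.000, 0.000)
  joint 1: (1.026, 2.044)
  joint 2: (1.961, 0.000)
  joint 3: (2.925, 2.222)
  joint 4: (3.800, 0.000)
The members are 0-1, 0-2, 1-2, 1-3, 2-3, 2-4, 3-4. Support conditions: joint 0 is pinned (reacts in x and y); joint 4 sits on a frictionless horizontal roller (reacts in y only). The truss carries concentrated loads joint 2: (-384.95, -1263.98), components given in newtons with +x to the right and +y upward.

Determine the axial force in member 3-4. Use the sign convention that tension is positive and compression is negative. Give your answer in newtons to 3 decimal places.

-701.033

N=5 nodes, M=7 members, R=3 reactions → 2N=10, M+R=10
member 0 (0-1): L=2.2871, (cx,cy)=(0.4486,0.8937)
member 1 (0-2): L=1.9610, (cx,cy)=(1.0000,0.0000)
member 2 (1-2): L=2.2477, (cx,cy)=(0.4160,-0.9094)
member 3 (1-3): L=1.9073, (cx,cy)=(0.9956,0.0933)
member 4 (2-3): L=2.4221, (cx,cy)=(0.3980,0.9174)
member 5 (2-4): L=1.8390, (cx,cy)=(1.0000,0.0000)
member 6 (3-4): L=2.3881, (cx,cy)=(0.3664,-0.9305)
solve A·x = −loads:
  F[0-1] = -684.4373 N (compression)
  F[0-2] = -77.9030 N (compression)
  F[1-2] = +614.6571 N (tension)
  F[1-3] = -565.1990 N (compression)
  F[2-3] = +768.5184 N (tension)
  F[2-4] = +256.8610 N (tension)
  F[3-4] = -701.0328 N (compression)
  Rx@0 = +384.9500 N
  Ry@0 = +611.6998 N
  Ry@4 = +652.2802 N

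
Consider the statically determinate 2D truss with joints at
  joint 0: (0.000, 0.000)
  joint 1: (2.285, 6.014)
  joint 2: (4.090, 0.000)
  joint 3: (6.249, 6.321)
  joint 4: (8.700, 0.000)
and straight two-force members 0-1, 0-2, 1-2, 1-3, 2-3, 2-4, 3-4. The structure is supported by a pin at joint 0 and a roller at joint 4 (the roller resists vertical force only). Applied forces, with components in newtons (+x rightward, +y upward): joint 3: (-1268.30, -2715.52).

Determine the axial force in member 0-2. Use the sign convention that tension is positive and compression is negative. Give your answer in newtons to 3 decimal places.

-627.515

N=5 nodes, M=7 members, R=3 reactions → 2N=10, M+R=10
member 0 (0-1): L=6.4335, (cx,cy)=(0.3552,0.9348)
member 1 (0-2): L=4.0900, (cx,cy)=(1.0000,0.0000)
member 2 (1-2): L=6.2790, (cx,cy)=(0.2875,-0.9578)
member 3 (1-3): L=3.9759, (cx,cy)=(0.9970,0.0772)
member 4 (2-3): L=6.6795, (cx,cy)=(0.3232,0.9463)
member 5 (2-4): L=4.6100, (cx,cy)=(1.0000,0.0000)
member 6 (3-4): L=6.7796, (cx,cy)=(0.3615,-0.9324)
solve A·x = −loads:
  F[0-1] = -1804.1430 N (compression)
  F[0-2] = -627.5148 N (compression)
  F[1-2] = +1670.1991 N (tension)
  F[1-3] = -1124.2652 N (compression)
  F[2-3] = -1690.4417 N (compression)
  F[2-4] = +399.0027 N (tension)
  F[3-4] = -1103.6568 N (compression)
  Rx@0 = +1268.3000 N
  Ry@0 = +1686.5131 N
  Ry@4 = +1029.0069 N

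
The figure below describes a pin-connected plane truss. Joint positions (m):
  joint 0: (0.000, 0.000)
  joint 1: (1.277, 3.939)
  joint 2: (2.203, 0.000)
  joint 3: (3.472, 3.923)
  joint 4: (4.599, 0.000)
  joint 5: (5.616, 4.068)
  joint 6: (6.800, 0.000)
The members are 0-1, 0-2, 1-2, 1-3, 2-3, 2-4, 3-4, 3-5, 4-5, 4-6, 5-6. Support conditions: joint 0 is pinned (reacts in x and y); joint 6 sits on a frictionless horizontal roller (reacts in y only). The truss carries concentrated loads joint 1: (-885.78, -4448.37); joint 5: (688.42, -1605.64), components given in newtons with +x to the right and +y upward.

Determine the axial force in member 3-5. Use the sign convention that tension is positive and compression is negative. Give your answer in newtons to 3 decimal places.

N=7 nodes, M=11 members, R=3 reactions → 2N=14, M+R=14
member 0 (0-1): L=4.1408, (cx,cy)=(0.3084,0.9513)
member 1 (0-2): L=2.2030, (cx,cy)=(1.0000,0.0000)
member 2 (1-2): L=4.0464, (cx,cy)=(0.2288,-0.9735)
member 3 (1-3): L=2.1951, (cx,cy)=(1.0000,-0.0073)
member 4 (2-3): L=4.1231, (cx,cy)=(0.3078,0.9515)
member 5 (2-4): L=2.3960, (cx,cy)=(1.0000,0.0000)
member 6 (3-4): L=4.0817, (cx,cy)=(0.2761,-0.9611)
member 7 (3-5): L=2.1489, (cx,cy)=(0.9977,0.0675)
member 8 (4-5): L=4.1932, (cx,cy)=(0.2425,0.9701)
member 9 (4-6): L=2.2010, (cx,cy)=(1.0000,0.0000)
member 10 (5-6): L=4.2368, (cx,cy)=(0.2795,-0.9602)
solve A·x = −loads:
  F[0-1] = -4198.4629 N (compression)
  F[0-2] = +1097.4144 N (tension)
  F[1-2] = -464.6685 N (compression)
  F[1-3] = -302.6647 N (compression)
  F[2-3] = +475.4144 N (tension)
  F[2-4] = +844.7560 N (tension)
  F[3-4] = -474.7061 N (compression)
  F[3-5] = -25.3215 N (compression)
  F[4-5] = +470.2939 N (tension)
  F[4-6] = +599.6208 N (tension)
  F[5-6] = -2145.6703 N (compression)
  Rx@0 = +197.3600 N
  Ry@0 = +3993.8265 N
  Ry@6 = +2060.1835 N

-25.322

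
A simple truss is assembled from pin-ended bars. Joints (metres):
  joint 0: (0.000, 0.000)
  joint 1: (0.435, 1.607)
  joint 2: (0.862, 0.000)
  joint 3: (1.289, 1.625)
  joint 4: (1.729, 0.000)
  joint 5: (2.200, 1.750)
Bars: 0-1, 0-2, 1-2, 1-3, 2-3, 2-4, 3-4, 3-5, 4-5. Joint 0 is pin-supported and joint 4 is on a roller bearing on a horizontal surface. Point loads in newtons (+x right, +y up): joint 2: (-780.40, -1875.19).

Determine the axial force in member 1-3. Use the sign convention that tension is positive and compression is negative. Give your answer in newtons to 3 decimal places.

-501.686

N=6 nodes, M=9 members, R=3 reactions → 2N=12, M+R=12
member 0 (0-1): L=1.6648, (cx,cy)=(0.2613,0.9653)
member 1 (0-2): L=0.8620, (cx,cy)=(1.0000,0.0000)
member 2 (1-2): L=1.6628, (cx,cy)=(0.2568,-0.9665)
member 3 (1-3): L=0.8542, (cx,cy)=(0.9998,0.0211)
member 4 (2-3): L=1.6802, (cx,cy)=(0.2541,0.9672)
member 5 (2-4): L=0.8670, (cx,cy)=(1.0000,0.0000)
member 6 (3-4): L=1.6835, (cx,cy)=(0.2614,-0.9652)
member 7 (3-5): L=0.9195, (cx,cy)=(0.9907,0.1359)
member 8 (4-5): L=1.8123, (cx,cy)=(0.2599,0.9656)
solve A·x = −loads:
  F[0-1] = -974.1472 N (compression)
  F[0-2] = -525.8678 N (compression)
  F[1-2] = +961.9959 N (tension)
  F[1-3] = -501.6857 N (compression)
  F[2-3] = +977.5514 N (tension)
  F[2-4] = +253.1377 N (tension)
  F[3-4] = -968.5484 N (compression)
  F[3-5] = -0.0000 N (compression)
  F[4-5] = +0.0000 N (tension)
  Rx@0 = +780.4000 N
  Ry@0 = +940.3064 N
  Ry@4 = +934.8836 N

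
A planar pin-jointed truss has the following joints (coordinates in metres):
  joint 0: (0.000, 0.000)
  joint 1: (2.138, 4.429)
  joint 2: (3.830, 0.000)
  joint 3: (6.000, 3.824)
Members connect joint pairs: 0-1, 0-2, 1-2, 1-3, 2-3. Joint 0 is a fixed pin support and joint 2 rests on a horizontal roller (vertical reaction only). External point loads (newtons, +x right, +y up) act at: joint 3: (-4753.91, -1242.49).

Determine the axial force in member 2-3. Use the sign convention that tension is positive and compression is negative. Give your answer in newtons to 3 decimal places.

-2098.344

N=4 nodes, M=5 members, R=3 reactions → 2N=8, M+R=8
member 0 (0-1): L=4.9180, (cx,cy)=(0.4347,0.9006)
member 1 (0-2): L=3.8300, (cx,cy)=(1.0000,0.0000)
member 2 (1-2): L=4.7412, (cx,cy)=(0.3569,-0.9342)
member 3 (1-3): L=3.9091, (cx,cy)=(0.9880,-0.1548)
member 4 (2-3): L=4.3968, (cx,cy)=(0.4935,0.8697)
solve A·x = −loads:
  F[0-1] = -4488.8529 N (compression)
  F[0-2] = -2802.4875 N (compression)
  F[1-2] = +4950.9873 N (tension)
  F[1-3] = -3763.6406 N (compression)
  F[2-3] = -2098.3438 N (compression)
  Rx@0 = +4753.9100 N
  Ry@0 = +4042.4931 N
  Ry@2 = -2800.0031 N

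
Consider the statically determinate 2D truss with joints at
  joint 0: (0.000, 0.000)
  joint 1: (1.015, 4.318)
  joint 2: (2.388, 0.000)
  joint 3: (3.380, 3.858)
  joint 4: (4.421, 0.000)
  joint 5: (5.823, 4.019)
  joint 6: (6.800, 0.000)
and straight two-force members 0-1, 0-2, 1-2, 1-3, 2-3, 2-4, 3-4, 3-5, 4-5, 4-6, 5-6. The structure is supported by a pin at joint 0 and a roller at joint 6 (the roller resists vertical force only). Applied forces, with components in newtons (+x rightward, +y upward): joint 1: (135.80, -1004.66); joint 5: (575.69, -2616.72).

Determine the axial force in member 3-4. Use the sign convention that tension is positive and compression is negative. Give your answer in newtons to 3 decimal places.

N=7 nodes, M=11 members, R=3 reactions → 2N=14, M+R=14
member 0 (0-1): L=4.4357, (cx,cy)=(0.2288,0.9735)
member 1 (0-2): L=2.3880, (cx,cy)=(1.0000,0.0000)
member 2 (1-2): L=4.5310, (cx,cy)=(0.3030,-0.9530)
member 3 (1-3): L=2.4093, (cx,cy)=(0.9816,-0.1909)
member 4 (2-3): L=3.9835, (cx,cy)=(0.2490,0.9685)
member 5 (2-4): L=2.0330, (cx,cy)=(1.0000,0.0000)
member 6 (3-4): L=3.9960, (cx,cy)=(0.2605,-0.9655)
member 7 (3-5): L=2.4483, (cx,cy)=(0.9978,0.0658)
member 8 (4-5): L=4.2565, (cx,cy)=(0.3294,0.9442)
member 9 (4-6): L=2.3790, (cx,cy)=(1.0000,0.0000)
member 10 (5-6): L=4.1360, (cx,cy)=(0.2362,-0.9717)
solve A·x = −loads:
  F[0-1] = -826.0966 N (compression)
  F[0-2] = +900.5221 N (tension)
  F[1-2] = -153.5728 N (compression)
  F[1-3] = -283.5116 N (compression)
  F[2-3] = +151.1130 N (tension)
  F[2-4] = +816.3550 N (tension)
  F[3-4] = -220.1646 N (compression)
  F[3-5] = -183.7071 N (compression)
  F[4-5] = +225.1248 N (tension)
  F[4-6] = +684.8485 N (tension)
  F[5-6] = -2899.2489 N (compression)
  Rx@0 = -711.4900 N
  Ry@0 = +804.1781 N
  Ry@6 = +2817.2019 N

-220.165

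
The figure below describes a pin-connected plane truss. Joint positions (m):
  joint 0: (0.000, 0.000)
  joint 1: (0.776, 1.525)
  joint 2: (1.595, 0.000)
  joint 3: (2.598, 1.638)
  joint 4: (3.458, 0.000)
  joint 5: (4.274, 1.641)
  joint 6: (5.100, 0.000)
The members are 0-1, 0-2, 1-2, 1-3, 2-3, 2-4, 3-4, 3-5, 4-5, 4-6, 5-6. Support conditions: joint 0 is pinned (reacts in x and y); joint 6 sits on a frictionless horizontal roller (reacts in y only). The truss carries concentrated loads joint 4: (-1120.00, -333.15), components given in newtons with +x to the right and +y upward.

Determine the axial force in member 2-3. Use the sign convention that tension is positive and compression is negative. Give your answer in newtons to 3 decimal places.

N=7 nodes, M=11 members, R=3 reactions → 2N=14, M+R=14
member 0 (0-1): L=1.7111, (cx,cy)=(0.4535,0.8912)
member 1 (0-2): L=1.5950, (cx,cy)=(1.0000,0.0000)
member 2 (1-2): L=1.7310, (cx,cy)=(0.4731,-0.8810)
member 3 (1-3): L=1.8255, (cx,cy)=(0.9981,0.0619)
member 4 (2-3): L=1.9207, (cx,cy)=(0.5222,0.8528)
member 5 (2-4): L=1.8630, (cx,cy)=(1.0000,0.0000)
member 6 (3-4): L=1.8500, (cx,cy)=(0.4649,-0.8854)
member 7 (3-5): L=1.6760, (cx,cy)=(1.0000,0.0018)
member 8 (4-5): L=1.8327, (cx,cy)=(0.4452,0.8954)
member 9 (4-6): L=1.6420, (cx,cy)=(1.0000,0.0000)
member 10 (5-6): L=1.8372, (cx,cy)=(0.4496,-0.8932)
solve A·x = −loads:
  F[0-1] = -120.3493 N (compression)
  F[0-2] = -1065.4199 N (compression)
  F[1-2] = +114.1078 N (tension)
  F[1-3] = -108.7771 N (compression)
  F[2-3] = -117.8772 N (compression)
  F[2-4] = -949.8750 N (compression)
  F[3-4] = +120.6888 N (tension)
  F[3-5] = -226.2281 N (compression)
  F[4-5] = +252.7271 N (tension)
  F[4-6] = +113.7015 N (tension)
  F[5-6] = -252.8908 N (compression)
  Rx@0 = +1120.0000 N
  Ry@0 = +107.2612 N
  Ry@6 = +225.8888 N

-117.877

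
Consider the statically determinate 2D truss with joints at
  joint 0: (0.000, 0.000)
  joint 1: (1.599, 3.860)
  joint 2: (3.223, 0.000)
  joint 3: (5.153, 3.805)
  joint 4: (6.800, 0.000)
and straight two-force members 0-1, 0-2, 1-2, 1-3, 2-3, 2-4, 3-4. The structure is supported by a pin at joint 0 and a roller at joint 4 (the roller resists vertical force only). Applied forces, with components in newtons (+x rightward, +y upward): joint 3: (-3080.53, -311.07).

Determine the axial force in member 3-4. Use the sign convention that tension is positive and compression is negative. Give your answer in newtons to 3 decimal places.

N=5 nodes, M=7 members, R=3 reactions → 2N=10, M+R=10
member 0 (0-1): L=4.1781, (cx,cy)=(0.3827,0.9239)
member 1 (0-2): L=3.2230, (cx,cy)=(1.0000,0.0000)
member 2 (1-2): L=4.1877, (cx,cy)=(0.3878,-0.9217)
member 3 (1-3): L=3.5544, (cx,cy)=(0.9999,-0.0155)
member 4 (2-3): L=4.2665, (cx,cy)=(0.4524,0.8918)
member 5 (2-4): L=3.5770, (cx,cy)=(1.0000,0.0000)
member 6 (3-4): L=4.1462, (cx,cy)=(0.3972,-0.9177)
solve A·x = −loads:
  F[0-1] = -1947.3351 N (compression)
  F[0-2] = -2335.2631 N (compression)
  F[1-2] = +1977.2103 N (tension)
  F[1-3] = -1512.2116 N (compression)
  F[2-3] = -2043.5193 N (compression)
  F[2-4] = -644.0877 N (compression)
  F[3-4] = +1621.4268 N (tension)
  Rx@0 = +3080.5300 N
  Ry@0 = +1799.0807 N
  Ry@4 = -1488.0107 N

1621.427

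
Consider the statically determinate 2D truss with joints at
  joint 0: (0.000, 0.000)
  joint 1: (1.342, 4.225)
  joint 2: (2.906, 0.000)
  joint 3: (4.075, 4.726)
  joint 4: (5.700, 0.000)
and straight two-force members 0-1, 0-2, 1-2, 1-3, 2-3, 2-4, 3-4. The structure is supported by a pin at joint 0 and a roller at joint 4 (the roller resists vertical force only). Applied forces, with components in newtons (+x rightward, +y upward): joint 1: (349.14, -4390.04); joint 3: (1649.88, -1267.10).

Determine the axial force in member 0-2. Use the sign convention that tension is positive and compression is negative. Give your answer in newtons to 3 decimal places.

2663.173

N=5 nodes, M=7 members, R=3 reactions → 2N=10, M+R=10
member 0 (0-1): L=4.4330, (cx,cy)=(0.3027,0.9531)
member 1 (0-2): L=2.9060, (cx,cy)=(1.0000,0.0000)
member 2 (1-2): L=4.5052, (cx,cy)=(0.3472,-0.9378)
member 3 (1-3): L=2.7785, (cx,cy)=(0.9836,0.1803)
member 4 (2-3): L=4.8684, (cx,cy)=(0.2401,0.9707)
member 5 (2-4): L=2.7940, (cx,cy)=(1.0000,0.0000)
member 6 (3-4): L=4.9976, (cx,cy)=(0.3252,-0.9457)
solve A·x = −loads:
  F[0-1] = -2193.8887 N (compression)
  F[0-2] = +2663.1732 N (tension)
  F[1-2] = -2481.2586 N (compression)
  F[1-3] = -154.4425 N (compression)
  F[2-3] = +2397.0730 N (tension)
  F[2-4] = +1226.2099 N (tension)
  F[3-4] = -3771.1195 N (compression)
  Rx@0 = -1999.0200 N
  Ry@0 = +2090.9443 N
  Ry@4 = +3566.1957 N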